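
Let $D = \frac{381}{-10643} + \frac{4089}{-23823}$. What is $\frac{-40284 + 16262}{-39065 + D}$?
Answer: $\frac{2030244865386}{3301637533025} \approx 0.61492$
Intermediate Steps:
$D = - \frac{17531930}{84516063}$ ($D = 381 \left(- \frac{1}{10643}\right) + 4089 \left(- \frac{1}{23823}\right) = - \frac{381}{10643} - \frac{1363}{7941} = - \frac{17531930}{84516063} \approx -0.20744$)
$\frac{-40284 + 16262}{-39065 + D} = \frac{-40284 + 16262}{-39065 - \frac{17531930}{84516063}} = - \frac{24022}{- \frac{3301637533025}{84516063}} = \left(-24022\right) \left(- \frac{84516063}{3301637533025}\right) = \frac{2030244865386}{3301637533025}$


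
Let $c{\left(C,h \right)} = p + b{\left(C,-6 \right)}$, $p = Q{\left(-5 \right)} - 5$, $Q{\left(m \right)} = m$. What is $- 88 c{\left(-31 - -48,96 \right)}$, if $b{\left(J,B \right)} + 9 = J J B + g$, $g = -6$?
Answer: $154792$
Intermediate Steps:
$b{\left(J,B \right)} = -15 + B J^{2}$ ($b{\left(J,B \right)} = -9 + \left(J J B - 6\right) = -9 + \left(J^{2} B - 6\right) = -9 + \left(B J^{2} - 6\right) = -9 + \left(-6 + B J^{2}\right) = -15 + B J^{2}$)
$p = -10$ ($p = -5 - 5 = -10$)
$c{\left(C,h \right)} = -25 - 6 C^{2}$ ($c{\left(C,h \right)} = -10 - \left(15 + 6 C^{2}\right) = -25 - 6 C^{2}$)
$- 88 c{\left(-31 - -48,96 \right)} = - 88 \left(-25 - 6 \left(-31 - -48\right)^{2}\right) = - 88 \left(-25 - 6 \left(-31 + 48\right)^{2}\right) = - 88 \left(-25 - 6 \cdot 17^{2}\right) = - 88 \left(-25 - 1734\right) = \left(-88\right) \left(-1759\right) = 154792$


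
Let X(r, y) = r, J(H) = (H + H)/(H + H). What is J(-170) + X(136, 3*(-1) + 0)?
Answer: 137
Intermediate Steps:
J(H) = 1 (J(H) = (2*H)/((2*H)) = (1/(2*H))*(2*H) = 1)
J(-170) + X(136, 3*(-1) + 0) = 1 + 136 = 137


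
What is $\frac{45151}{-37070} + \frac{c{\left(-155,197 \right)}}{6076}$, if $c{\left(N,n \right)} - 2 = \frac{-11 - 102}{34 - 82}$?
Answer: $- \frac{6580225609}{5405695680} \approx -1.2173$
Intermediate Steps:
$c{\left(N,n \right)} = \frac{209}{48}$ ($c{\left(N,n \right)} = 2 + \frac{-11 - 102}{34 - 82} = 2 - \frac{113}{-48} = 2 - - \frac{113}{48} = 2 + \frac{113}{48} = \frac{209}{48}$)
$\frac{45151}{-37070} + \frac{c{\left(-155,197 \right)}}{6076} = \frac{45151}{-37070} + \frac{209}{48 \cdot 6076} = 45151 \left(- \frac{1}{37070}\right) + \frac{209}{48} \cdot \frac{1}{6076} = - \frac{45151}{37070} + \frac{209}{291648} = - \frac{6580225609}{5405695680}$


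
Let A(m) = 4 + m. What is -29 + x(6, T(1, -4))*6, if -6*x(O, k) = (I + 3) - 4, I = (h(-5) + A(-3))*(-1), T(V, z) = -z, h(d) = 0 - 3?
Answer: -30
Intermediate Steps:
h(d) = -3
I = 2 (I = (-3 + (4 - 3))*(-1) = (-3 + 1)*(-1) = -2*(-1) = 2)
x(O, k) = -⅙ (x(O, k) = -((2 + 3) - 4)/6 = -(5 - 4)/6 = -⅙*1 = -⅙)
-29 + x(6, T(1, -4))*6 = -29 - ⅙*6 = -29 - 1 = -30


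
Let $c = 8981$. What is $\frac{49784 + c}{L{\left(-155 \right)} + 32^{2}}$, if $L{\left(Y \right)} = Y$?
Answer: $\frac{58765}{869} \approx 67.624$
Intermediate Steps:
$\frac{49784 + c}{L{\left(-155 \right)} + 32^{2}} = \frac{49784 + 8981}{-155 + 32^{2}} = \frac{58765}{-155 + 1024} = \frac{58765}{869}$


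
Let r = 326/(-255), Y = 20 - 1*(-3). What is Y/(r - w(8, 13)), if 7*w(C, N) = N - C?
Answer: -41055/3557 ≈ -11.542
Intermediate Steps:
w(C, N) = -C/7 + N/7 (w(C, N) = (N - C)/7 = -C/7 + N/7)
Y = 23 (Y = 20 + 3 = 23)
r = -326/255 (r = 326*(-1/255) = -326/255 ≈ -1.2784)
Y/(r - w(8, 13)) = 23/(-326/255 - (-⅐*8 + (⅐)*13)) = 23/(-326/255 - (-8/7 + 13/7)) = 23/(-326/255 - 1*5/7) = 23/(-326/255 - 5/7) = 23/(-3557/1785) = 23*(-1785/3557) = -41055/3557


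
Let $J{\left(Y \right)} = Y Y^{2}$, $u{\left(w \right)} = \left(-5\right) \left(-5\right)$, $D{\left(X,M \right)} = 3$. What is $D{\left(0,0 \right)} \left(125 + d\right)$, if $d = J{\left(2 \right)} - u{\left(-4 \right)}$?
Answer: $324$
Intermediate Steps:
$u{\left(w \right)} = 25$
$J{\left(Y \right)} = Y^{3}$
$d = -17$ ($d = 2^{3} - 25 = 8 - 25 = -17$)
$D{\left(0,0 \right)} \left(125 + d\right) = 3 \left(125 - 17\right) = 3 \cdot 108 = 324$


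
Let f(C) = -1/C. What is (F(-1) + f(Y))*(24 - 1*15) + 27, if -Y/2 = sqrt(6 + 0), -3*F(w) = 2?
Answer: 21 + 3*sqrt(6)/4 ≈ 22.837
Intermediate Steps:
F(w) = -2/3 (F(w) = -1/3*2 = -2/3)
Y = -2*sqrt(6) (Y = -2*sqrt(6 + 0) = -2*sqrt(6) ≈ -4.8990)
(F(-1) + f(Y))*(24 - 1*15) + 27 = (-2/3 - 1/((-2*sqrt(6))))*(24 - 1*15) + 27 = (-2/3 - (-1)*sqrt(6)/12)*(24 - 15) + 27 = (-2/3 + sqrt(6)/12)*9 + 27 = (-6 + 3*sqrt(6)/4) + 27 = 21 + 3*sqrt(6)/4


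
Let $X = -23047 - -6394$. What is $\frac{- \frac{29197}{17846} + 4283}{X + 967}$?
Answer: $- \frac{76405221}{279932356} \approx -0.27294$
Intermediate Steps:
$X = -16653$ ($X = -23047 + 6394 = -16653$)
$\frac{- \frac{29197}{17846} + 4283}{X + 967} = \frac{- \frac{29197}{17846} + 4283}{-16653 + 967} = \frac{\left(-29197\right) \frac{1}{17846} + 4283}{-15686} = \left(- \frac{29197}{17846} + 4283\right) \left(- \frac{1}{15686}\right) = \frac{76405221}{17846} \left(- \frac{1}{15686}\right) = - \frac{76405221}{279932356}$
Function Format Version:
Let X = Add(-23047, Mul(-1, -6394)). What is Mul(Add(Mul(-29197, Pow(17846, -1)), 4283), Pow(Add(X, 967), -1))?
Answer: Rational(-76405221, 279932356) ≈ -0.27294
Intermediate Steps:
X = -16653 (X = Add(-23047, 6394) = -16653)
Mul(Add(Mul(-29197, Pow(17846, -1)), 4283), Pow(Add(X, 967), -1)) = Mul(Add(Mul(-29197, Pow(17846, -1)), 4283), Pow(Add(-16653, 967), -1)) = Mul(Add(Mul(-29197, Rational(1, 17846)), 4283), Pow(-15686, -1)) = Mul(Add(Rational(-29197, 17846), 4283), Rational(-1, 15686)) = Mul(Rational(76405221, 17846), Rational(-1, 15686)) = Rational(-76405221, 279932356)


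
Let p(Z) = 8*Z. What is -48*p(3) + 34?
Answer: -1118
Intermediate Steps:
-48*p(3) + 34 = -384*3 + 34 = -48*24 + 34 = -1152 + 34 = -1118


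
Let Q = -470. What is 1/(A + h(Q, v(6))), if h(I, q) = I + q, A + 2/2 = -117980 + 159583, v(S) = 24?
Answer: 1/41156 ≈ 2.4298e-5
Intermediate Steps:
A = 41602 (A = -1 + (-117980 + 159583) = -1 + 41603 = 41602)
1/(A + h(Q, v(6))) = 1/(41602 + (-470 + 24)) = 1/(41602 - 446) = 1/41156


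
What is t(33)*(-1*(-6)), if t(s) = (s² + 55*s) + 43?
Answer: 17682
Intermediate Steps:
t(s) = 43 + s² + 55*s
t(33)*(-1*(-6)) = (43 + 33² + 55*33)*(-1*(-6)) = (43 + 1089 + 1815)*6 = 2947*6 = 17682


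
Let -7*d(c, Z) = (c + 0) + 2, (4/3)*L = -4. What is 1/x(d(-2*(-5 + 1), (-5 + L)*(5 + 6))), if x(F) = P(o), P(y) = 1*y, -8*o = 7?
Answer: -8/7 ≈ -1.1429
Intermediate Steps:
L = -3 (L = (¾)*(-4) = -3)
o = -7/8 (o = -⅛*7 = -7/8 ≈ -0.87500)
P(y) = y
d(c, Z) = -2/7 - c/7 (d(c, Z) = -((c + 0) + 2)/7 = -(c + 2)/7 = -(2 + c)/7 = -2/7 - c/7)
x(F) = -7/8
1/x(d(-2*(-5 + 1), (-5 + L)*(5 + 6))) = 1/(-7/8) = -8/7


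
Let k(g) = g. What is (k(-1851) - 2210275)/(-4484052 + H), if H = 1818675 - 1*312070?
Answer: 2212126/2977447 ≈ 0.74296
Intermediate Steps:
H = 1506605 (H = 1818675 - 312070 = 1506605)
(k(-1851) - 2210275)/(-4484052 + H) = (-1851 - 2210275)/(-4484052 + 1506605) = -2212126/(-2977447) = -2212126*(-1/2977447) = 2212126/2977447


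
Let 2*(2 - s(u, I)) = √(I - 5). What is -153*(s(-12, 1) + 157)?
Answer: -24327 + 153*I ≈ -24327.0 + 153.0*I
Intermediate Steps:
s(u, I) = 2 - √(-5 + I)/2 (s(u, I) = 2 - √(I - 5)/2 = 2 - √(-5 + I)/2)
-153*(s(-12, 1) + 157) = -153*((2 - √(-5 + 1)/2) + 157) = -153*((2 - I) + 157) = -153*(159 - I) = -24327 + 153*I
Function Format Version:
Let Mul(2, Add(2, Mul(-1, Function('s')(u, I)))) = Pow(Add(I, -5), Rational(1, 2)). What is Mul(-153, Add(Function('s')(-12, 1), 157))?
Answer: Add(-24327, Mul(153, I)) ≈ Add(-24327., Mul(153.00, I))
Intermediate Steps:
Function('s')(u, I) = Add(2, Mul(Rational(-1, 2), Pow(Add(-5, I), Rational(1, 2)))) (Function('s')(u, I) = Add(2, Mul(Rational(-1, 2), Pow(Add(I, -5), Rational(1, 2)))) = Add(2, Mul(Rational(-1, 2), Pow(Add(-5, I), Rational(1, 2)))))
Mul(-153, Add(Function('s')(-12, 1), 157)) = Mul(-153, Add(Add(2, Mul(Rational(-1, 2), Pow(Add(-5, 1), Rational(1, 2)))), 157)) = Mul(-153, Add(Add(2, Mul(Rational(-1, 2), Pow(-4, Rational(1, 2)))), 157)) = Mul(-153, Add(Add(2, Mul(Rational(-1, 2), Mul(2, I))), 157)) = Mul(-153, Add(Add(2, Mul(-1, I)), 157)) = Mul(-153, Add(159, Mul(-1, I))) = Add(-24327, Mul(153, I))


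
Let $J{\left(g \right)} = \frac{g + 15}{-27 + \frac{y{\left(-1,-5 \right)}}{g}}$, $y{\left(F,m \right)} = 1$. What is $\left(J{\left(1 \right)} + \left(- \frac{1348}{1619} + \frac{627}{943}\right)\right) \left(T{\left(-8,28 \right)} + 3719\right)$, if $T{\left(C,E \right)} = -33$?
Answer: $- \frac{57289282714}{19847321} \approx -2886.5$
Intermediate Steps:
$J{\left(g \right)} = \frac{15 + g}{-27 + \frac{1}{g}}$ ($J{\left(g \right)} = \frac{g + 15}{-27 + 1 \frac{1}{g}} = \frac{15 + g}{-27 + \frac{1}{g}}$)
$\left(J{\left(1 \right)} + \left(- \frac{1348}{1619} + \frac{627}{943}\right)\right) \left(T{\left(-8,28 \right)} + 3719\right) = \left(\left(-1\right) 1 \frac{1}{-1 + 27 \cdot 1} \left(15 + 1\right) + \left(- \frac{1348}{1619} + \frac{627}{943}\right)\right) \left(-33 + 3719\right) = \left(\left(-1\right) 1 \frac{1}{-1 + 27} \cdot 16 + \left(\left(-1348\right) \frac{1}{1619} + 627 \cdot \frac{1}{943}\right)\right) 3686 = \left(\left(-1\right) 1 \cdot \frac{1}{26} \cdot 16 + \left(- \frac{1348}{1619} + \frac{627}{943}\right)\right) 3686 = \left(\left(-1\right) 1 \cdot \frac{1}{26} \cdot 16 - \frac{256051}{1526717}\right) 3686 = \left(- \frac{8}{13} - \frac{256051}{1526717}\right) 3686 = \left(- \frac{15542399}{19847321}\right) 3686 = - \frac{57289282714}{19847321}$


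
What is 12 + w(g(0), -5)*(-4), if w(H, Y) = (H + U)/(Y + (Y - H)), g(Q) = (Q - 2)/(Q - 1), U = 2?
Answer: 40/3 ≈ 13.333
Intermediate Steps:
g(Q) = (-2 + Q)/(-1 + Q)
w(H, Y) = (2 + H)/(-H + 2*Y) (w(H, Y) = (H + 2)/(Y + (Y - H)) = (2 + H)/(-H + 2*Y))
12 + w(g(0), -5)*(-4) = 12 + ((-2 - (-2 + 0)/(-1 + 0))/((-2 + 0)/(-1 + 0) - 2*(-5)))*(-4) = 12 + ((-2 - (-2)/(-1))/(-2/(-1) + 10))*(-4) = 12 + ((-2 - (-1)*(-2))/(-1*(-2) + 10))*(-4) = 12 + ((-2 - 1*2)/(2 + 10))*(-4) = 12 + ((-2 - 2)/12)*(-4) = 12 + ((1/12)*(-4))*(-4) = 12 - ⅓*(-4) = 12 + 4/3 = 40/3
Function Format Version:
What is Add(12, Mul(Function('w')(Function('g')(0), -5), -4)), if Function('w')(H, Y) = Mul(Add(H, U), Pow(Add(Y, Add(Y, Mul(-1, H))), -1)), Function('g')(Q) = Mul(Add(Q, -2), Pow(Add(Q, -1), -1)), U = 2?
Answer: Rational(40, 3) ≈ 13.333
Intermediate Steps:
Function('g')(Q) = Mul(Pow(Add(-1, Q), -1), Add(-2, Q)) (Function('g')(Q) = Mul(Add(-2, Q), Pow(Add(-1, Q), -1)) = Mul(Pow(Add(-1, Q), -1), Add(-2, Q)))
Function('w')(H, Y) = Mul(Pow(Add(Mul(-1, H), Mul(2, Y)), -1), Add(2, H)) (Function('w')(H, Y) = Mul(Add(H, 2), Pow(Add(Y, Add(Y, Mul(-1, H))), -1)) = Mul(Add(2, H), Pow(Add(Mul(-1, H), Mul(2, Y)), -1)) = Mul(Pow(Add(Mul(-1, H), Mul(2, Y)), -1), Add(2, H)))
Add(12, Mul(Function('w')(Function('g')(0), -5), -4)) = Add(12, Mul(Mul(Pow(Add(Mul(Pow(Add(-1, 0), -1), Add(-2, 0)), Mul(-2, -5)), -1), Add(-2, Mul(-1, Mul(Pow(Add(-1, 0), -1), Add(-2, 0))))), -4)) = Add(12, Mul(Mul(Pow(Add(Mul(Pow(-1, -1), -2), 10), -1), Add(-2, Mul(-1, Mul(Pow(-1, -1), -2)))), -4)) = Add(12, Mul(Mul(Pow(Add(Mul(-1, -2), 10), -1), Add(-2, Mul(-1, Mul(-1, -2)))), -4)) = Add(12, Mul(Mul(Pow(Add(2, 10), -1), Add(-2, Mul(-1, 2))), -4)) = Add(12, Mul(Mul(Pow(12, -1), Add(-2, -2)), -4)) = Add(12, Mul(Mul(Rational(1, 12), -4), -4)) = Add(12, Mul(Rational(-1, 3), -4)) = Add(12, Rational(4, 3)) = Rational(40, 3)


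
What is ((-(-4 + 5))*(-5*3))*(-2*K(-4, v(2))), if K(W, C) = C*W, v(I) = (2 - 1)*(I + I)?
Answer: 480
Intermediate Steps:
v(I) = 2*I (v(I) = 1*(2*I) = 2*I)
((-(-4 + 5))*(-5*3))*(-2*K(-4, v(2))) = ((-(-4 + 5))*(-5*3))*(-2*2*2*(-4)) = (-1*1*(-15))*(-8*(-4)) = (-1*(-15))*(-2*(-16)) = 15*32 = 480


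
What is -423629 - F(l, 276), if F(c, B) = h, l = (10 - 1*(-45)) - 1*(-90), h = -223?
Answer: -423406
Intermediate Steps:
l = 145 (l = (10 + 45) + 90 = 55 + 90 = 145)
F(c, B) = -223
-423629 - F(l, 276) = -423629 - 1*(-223) = -423629 + 223 = -423406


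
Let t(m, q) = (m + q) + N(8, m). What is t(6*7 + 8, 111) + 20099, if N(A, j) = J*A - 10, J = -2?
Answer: 20234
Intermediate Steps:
N(A, j) = -10 - 2*A (N(A, j) = -2*A - 10 = -10 - 2*A)
t(m, q) = -26 + m + q (t(m, q) = (m + q) + (-10 - 2*8) = (m + q) + (-10 - 16) = (m + q) - 26 = -26 + m + q)
t(6*7 + 8, 111) + 20099 = (-26 + (6*7 + 8) + 111) + 20099 = (-26 + (42 + 8) + 111) + 20099 = (-26 + 50 + 111) + 20099 = 135 + 20099 = 20234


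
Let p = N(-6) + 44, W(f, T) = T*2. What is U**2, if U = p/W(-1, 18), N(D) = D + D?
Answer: 64/81 ≈ 0.79012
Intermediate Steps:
N(D) = 2*D
W(f, T) = 2*T
p = 32 (p = 2*(-6) + 44 = -12 + 44 = 32)
U = 8/9 (U = 32/((2*18)) = 32/36 = 32*(1/36) = 8/9 ≈ 0.88889)
U**2 = (8/9)**2 = 64/81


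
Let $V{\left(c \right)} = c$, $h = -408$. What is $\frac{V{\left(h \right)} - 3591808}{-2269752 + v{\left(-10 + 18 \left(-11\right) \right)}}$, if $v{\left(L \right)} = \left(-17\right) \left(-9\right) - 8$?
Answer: $\frac{189064}{119453} \approx 1.5827$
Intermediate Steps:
$v{\left(L \right)} = 145$ ($v{\left(L \right)} = 153 - 8 = 145$)
$\frac{V{\left(h \right)} - 3591808}{-2269752 + v{\left(-10 + 18 \left(-11\right) \right)}} = \frac{-408 - 3591808}{-2269752 + 145} = - \frac{3592216}{-2269607} = \left(-3592216\right) \left(- \frac{1}{2269607}\right) = \frac{189064}{119453}$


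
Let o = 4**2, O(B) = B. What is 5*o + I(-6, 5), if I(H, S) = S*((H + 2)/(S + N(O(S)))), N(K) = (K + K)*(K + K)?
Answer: 1676/21 ≈ 79.810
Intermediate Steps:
o = 16
N(K) = 4*K**2 (N(K) = (2*K)*(2*K) = 4*K**2)
I(H, S) = S*(2 + H)/(S + 4*S**2) (I(H, S) = S*((H + 2)/(S + 4*S**2)) = S*((2 + H)/(S + 4*S**2)) = S*(2 + H)/(S + 4*S**2))
5*o + I(-6, 5) = 5*16 + (2 - 6)/(1 + 4*5) = 80 - 4/(1 + 20) = 80 - 4/21 = 1676/21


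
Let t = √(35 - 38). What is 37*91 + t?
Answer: 3367 + I*√3 ≈ 3367.0 + 1.732*I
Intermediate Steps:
t = I*√3 (t = √(-3) = I*√3 ≈ 1.732*I)
37*91 + t = 37*91 + I*√3 = 3367 + I*√3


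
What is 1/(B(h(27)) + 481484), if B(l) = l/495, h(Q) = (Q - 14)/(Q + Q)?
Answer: 26730/12870067333 ≈ 2.0769e-6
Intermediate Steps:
h(Q) = (-14 + Q)/(2*Q) (h(Q) = (-14 + Q)/((2*Q)) = (-14 + Q)*(1/(2*Q)) = (-14 + Q)/(2*Q))
B(l) = l/495 (B(l) = l*(1/495) = l/495)
1/(B(h(27)) + 481484) = 1/(((½)*(-14 + 27)/27)/495 + 481484) = 1/(((½)*(1/27)*13)/495 + 481484) = 1/((1/495)*(13/54) + 481484) = 1/(13/26730 + 481484) = 1/(12870067333/26730) = 26730/12870067333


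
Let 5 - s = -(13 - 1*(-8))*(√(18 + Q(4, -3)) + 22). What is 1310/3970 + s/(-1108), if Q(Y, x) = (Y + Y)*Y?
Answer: -40251/439876 - 105*√2/1108 ≈ -0.22552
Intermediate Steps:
Q(Y, x) = 2*Y² (Q(Y, x) = (2*Y)*Y = 2*Y²)
s = 467 + 105*√2 (s = 5 - (-1)*(13 - 1*(-8))*(√(18 + 2*4²) + 22) = 5 - (-1)*(13 + 8)*(√(18 + 2*16) + 22) = 5 - (-1)*21*(√(18 + 32) + 22) = 5 - (-1)*21*(√50 + 22) = 5 - (-1)*21*(5*√2 + 22) = 5 - (-1)*21*(22 + 5*√2) = 5 - (-1)*(462 + 105*√2) = 5 - (-462 - 105*√2) = 5 + (462 + 105*√2) = 467 + 105*√2 ≈ 615.49)
1310/3970 + s/(-1108) = 1310/3970 + (467 + 105*√2)/(-1108) = 1310*(1/3970) + (467 + 105*√2)*(-1/1108) = 131/397 + (-467/1108 - 105*√2/1108) = -40251/439876 - 105*√2/1108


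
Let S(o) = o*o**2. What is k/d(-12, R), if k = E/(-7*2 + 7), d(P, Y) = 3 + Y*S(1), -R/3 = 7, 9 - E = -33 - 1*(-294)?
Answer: -2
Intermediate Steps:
E = -252 (E = 9 - (-33 - 1*(-294)) = 9 - (-33 + 294) = 9 - 1*261 = 9 - 261 = -252)
S(o) = o**3
R = -21 (R = -3*7 = -21)
d(P, Y) = 3 + Y (d(P, Y) = 3 + Y*1**3 = 3 + Y*1 = 3 + Y)
k = 36 (k = -252/(-7*2 + 7) = -252/(-14 + 7) = -252/(-7) = -252*(-1/7) = 36)
k/d(-12, R) = 36/(3 - 21) = 36/(-18) = 36*(-1/18) = -2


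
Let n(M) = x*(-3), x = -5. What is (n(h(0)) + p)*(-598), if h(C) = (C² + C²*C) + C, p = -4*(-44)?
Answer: -114218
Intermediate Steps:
p = 176
h(C) = C + C² + C³ (h(C) = (C² + C³) + C = C + C² + C³)
n(M) = 15 (n(M) = -5*(-3) = 15)
(n(h(0)) + p)*(-598) = (15 + 176)*(-598) = 191*(-598) = -114218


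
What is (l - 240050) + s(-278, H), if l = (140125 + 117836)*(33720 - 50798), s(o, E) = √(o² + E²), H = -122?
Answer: -4405698008 + 2*√23042 ≈ -4.4057e+9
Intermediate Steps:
s(o, E) = √(E² + o²)
l = -4405457958 (l = 257961*(-17078) = -4405457958)
(l - 240050) + s(-278, H) = (-4405457958 - 240050) + √((-122)² + (-278)²) = -4405698008 + √(14884 + 77284) = -4405698008 + √92168 = -4405698008 + 2*√23042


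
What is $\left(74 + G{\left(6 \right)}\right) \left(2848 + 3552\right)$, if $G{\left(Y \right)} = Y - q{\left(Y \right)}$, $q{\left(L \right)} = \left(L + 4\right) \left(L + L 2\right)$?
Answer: $-640000$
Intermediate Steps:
$q{\left(L \right)} = 3 L \left(4 + L\right)$ ($q{\left(L \right)} = \left(4 + L\right) \left(L + 2 L\right) = \left(4 + L\right) 3 L = 3 L \left(4 + L\right)$)
$G{\left(Y \right)} = Y - 3 Y \left(4 + Y\right)$
$\left(74 + G{\left(6 \right)}\right) \left(2848 + 3552\right) = \left(74 + 6 \left(-11 - 18\right)\right) \left(2848 + 3552\right) = \left(74 + 6 \left(-11 - 18\right)\right) 6400 = \left(74 + 6 \left(-29\right)\right) 6400 = \left(74 - 174\right) 6400 = \left(-100\right) 6400 = -640000$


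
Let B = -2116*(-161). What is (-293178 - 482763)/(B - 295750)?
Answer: -775941/44926 ≈ -17.272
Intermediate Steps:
B = 340676
(-293178 - 482763)/(B - 295750) = (-293178 - 482763)/(340676 - 295750) = -775941/44926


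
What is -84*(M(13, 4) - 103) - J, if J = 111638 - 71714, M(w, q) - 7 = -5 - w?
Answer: -30348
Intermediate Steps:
M(w, q) = 2 - w (M(w, q) = 7 + (-5 - w) = 2 - w)
J = 39924
-84*(M(13, 4) - 103) - J = -84*((2 - 1*13) - 103) - 1*39924 = -84*((2 - 13) - 103) - 39924 = -84*(-11 - 103) - 39924 = -84*(-114) - 39924 = 9576 - 39924 = -30348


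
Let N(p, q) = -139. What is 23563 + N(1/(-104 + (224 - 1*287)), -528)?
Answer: 23424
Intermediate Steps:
23563 + N(1/(-104 + (224 - 1*287)), -528) = 23563 - 139 = 23424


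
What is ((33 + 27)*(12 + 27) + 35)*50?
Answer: 118750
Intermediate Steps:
((33 + 27)*(12 + 27) + 35)*50 = (60*39 + 35)*50 = (2340 + 35)*50 = 2375*50 = 118750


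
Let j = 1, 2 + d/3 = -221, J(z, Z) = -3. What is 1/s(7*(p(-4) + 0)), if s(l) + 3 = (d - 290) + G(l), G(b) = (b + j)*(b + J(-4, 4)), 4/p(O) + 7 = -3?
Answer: -25/23789 ≈ -0.0010509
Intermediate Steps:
d = -669 (d = -6 + 3*(-221) = -6 - 663 = -669)
p(O) = -⅖ (p(O) = 4/(-7 - 3) = 4/(-10) = 4*(-⅒) = -⅖)
G(b) = (1 + b)*(-3 + b) (G(b) = (b + 1)*(b - 3) = (1 + b)*(-3 + b))
s(l) = -965 + l² - 2*l (s(l) = -3 + ((-669 - 290) + (-3 + l² - 2*l)) = -3 + (-959 + (-3 + l² - 2*l)) = -3 + (-962 + l² - 2*l) = -965 + l² - 2*l)
1/s(7*(p(-4) + 0)) = 1/(-965 + (7*(-⅖ + 0))² - 14*(-⅖ + 0)) = 1/(-965 + (7*(-⅖))² - 14*(-2)/5) = 1/(-965 + (-14/5)² - 2*(-14/5)) = 1/(-965 + 196/25 + 28/5) = 1/(-23789/25) = -25/23789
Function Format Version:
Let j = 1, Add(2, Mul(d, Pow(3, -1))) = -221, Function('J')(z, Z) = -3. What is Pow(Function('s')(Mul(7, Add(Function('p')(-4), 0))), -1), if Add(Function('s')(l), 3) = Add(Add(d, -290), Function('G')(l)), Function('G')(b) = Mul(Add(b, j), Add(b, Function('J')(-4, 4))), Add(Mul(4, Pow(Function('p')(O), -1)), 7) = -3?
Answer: Rational(-25, 23789) ≈ -0.0010509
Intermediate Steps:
d = -669 (d = Add(-6, Mul(3, -221)) = Add(-6, -663) = -669)
Function('p')(O) = Rational(-2, 5) (Function('p')(O) = Mul(4, Pow(Add(-7, -3), -1)) = Mul(4, Pow(-10, -1)) = Mul(4, Rational(-1, 10)) = Rational(-2, 5))
Function('G')(b) = Mul(Add(1, b), Add(-3, b)) (Function('G')(b) = Mul(Add(b, 1), Add(b, -3)) = Mul(Add(1, b), Add(-3, b)))
Function('s')(l) = Add(-965, Pow(l, 2), Mul(-2, l)) (Function('s')(l) = Add(-3, Add(Add(-669, -290), Add(-3, Pow(l, 2), Mul(-2, l)))) = Add(-3, Add(-959, Add(-3, Pow(l, 2), Mul(-2, l)))) = Add(-3, Add(-962, Pow(l, 2), Mul(-2, l))) = Add(-965, Pow(l, 2), Mul(-2, l)))
Pow(Function('s')(Mul(7, Add(Function('p')(-4), 0))), -1) = Pow(Add(-965, Pow(Mul(7, Add(Rational(-2, 5), 0)), 2), Mul(-2, Mul(7, Add(Rational(-2, 5), 0)))), -1) = Pow(Add(-965, Pow(Mul(7, Rational(-2, 5)), 2), Mul(-2, Mul(7, Rational(-2, 5)))), -1) = Pow(Add(-965, Pow(Rational(-14, 5), 2), Mul(-2, Rational(-14, 5))), -1) = Pow(Add(-965, Rational(196, 25), Rational(28, 5)), -1) = Pow(Rational(-23789, 25), -1) = Rational(-25, 23789)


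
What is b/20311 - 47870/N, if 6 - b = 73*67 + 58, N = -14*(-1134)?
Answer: -525381319/161228718 ≈ -3.2586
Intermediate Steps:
N = 15876
b = -4943 (b = 6 - (73*67 + 58) = 6 - (4891 + 58) = 6 - 1*4949 = 6 - 4949 = -4943)
b/20311 - 47870/N = -4943/20311 - 47870/15876 = -4943*1/20311 - 47870*1/15876 = -4943/20311 - 23935/7938 = -525381319/161228718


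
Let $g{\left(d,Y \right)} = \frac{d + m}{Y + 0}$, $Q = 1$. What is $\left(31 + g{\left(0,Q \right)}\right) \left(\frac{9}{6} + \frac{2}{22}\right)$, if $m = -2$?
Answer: $\frac{1015}{22} \approx 46.136$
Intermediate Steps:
$g{\left(d,Y \right)} = \frac{-2 + d}{Y}$ ($g{\left(d,Y \right)} = \frac{d - 2}{Y + 0} = \frac{-2 + d}{Y}$)
$\left(31 + g{\left(0,Q \right)}\right) \left(\frac{9}{6} + \frac{2}{22}\right) = \left(31 + \frac{-2 + 0}{1}\right) \left(\frac{9}{6} + \frac{2}{22}\right) = \left(31 + 1 \left(-2\right)\right) \left(9 \cdot \frac{1}{6} + 2 \cdot \frac{1}{22}\right) = \left(31 - 2\right) \left(\frac{3}{2} + \frac{1}{11}\right) = 29 \cdot \frac{35}{22} = \frac{1015}{22}$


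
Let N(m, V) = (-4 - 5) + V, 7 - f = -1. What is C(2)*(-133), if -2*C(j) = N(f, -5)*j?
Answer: -1862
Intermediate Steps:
f = 8 (f = 7 - 1*(-1) = 7 + 1 = 8)
N(m, V) = -9 + V
C(j) = 7*j (C(j) = -(-9 - 5)*j/2 = -(-7)*j = 7*j)
C(2)*(-133) = (7*2)*(-133) = 14*(-133) = -1862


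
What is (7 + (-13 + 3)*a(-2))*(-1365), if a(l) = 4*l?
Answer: -118755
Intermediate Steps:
(7 + (-13 + 3)*a(-2))*(-1365) = (7 + (-13 + 3)*(4*(-2)))*(-1365) = (7 - 10*(-8))*(-1365) = (7 + 80)*(-1365) = 87*(-1365) = -118755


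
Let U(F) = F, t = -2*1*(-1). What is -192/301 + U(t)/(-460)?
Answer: -44461/69230 ≈ -0.64222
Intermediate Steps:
t = 2 (t = -2*(-1) = 2)
-192/301 + U(t)/(-460) = -192/301 + 2/(-460) = -192*1/301 + 2*(-1/460) = -192/301 - 1/230 = -44461/69230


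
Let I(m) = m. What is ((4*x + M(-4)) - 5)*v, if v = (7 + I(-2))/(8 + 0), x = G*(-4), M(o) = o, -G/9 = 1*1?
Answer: 675/8 ≈ 84.375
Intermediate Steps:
G = -9 ≈ -9.0000
x = 36 (x = -9*(-4) = 36)
v = 5/8 (v = (7 - 2)/(8 + 0) = 5/8 ≈ 0.62500)
((4*x + M(-4)) - 5)*v = ((4*36 - 4) - 5)*(5/8) = ((144 - 4) - 5)*(5/8) = (140 - 5)*(5/8) = 135*(5/8) = 675/8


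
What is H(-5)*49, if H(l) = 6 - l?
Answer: 539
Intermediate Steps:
H(-5)*49 = (6 - 1*(-5))*49 = (6 + 5)*49 = 11*49 = 539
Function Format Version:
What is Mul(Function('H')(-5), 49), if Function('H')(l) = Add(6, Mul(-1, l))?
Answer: 539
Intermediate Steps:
Mul(Function('H')(-5), 49) = Mul(Add(6, Mul(-1, -5)), 49) = Mul(Add(6, 5), 49) = Mul(11, 49) = 539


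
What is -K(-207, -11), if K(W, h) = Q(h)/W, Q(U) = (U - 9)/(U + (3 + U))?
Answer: 20/3933 ≈ 0.0050852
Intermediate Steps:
Q(U) = (-9 + U)/(3 + 2*U)
K(W, h) = (-9 + h)/(W*(3 + 2*h)) (K(W, h) = ((-9 + h)/(3 + 2*h))/W = (-9 + h)/(W*(3 + 2*h)))
-K(-207, -11) = -(-9 - 11)/((-207)*(3 + 2*(-11))) = -(-1)*(-20)/(207*(3 - 22)) = -(-1)*(-20)/(207*(-19)) = -(-1)*(-1)*(-20)/(207*19) = -1*(-20/3933) = 20/3933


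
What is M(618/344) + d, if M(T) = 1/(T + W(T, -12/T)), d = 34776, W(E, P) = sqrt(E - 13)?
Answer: 14846796948/426925 - 344*I*sqrt(82861)/426925 ≈ 34776.0 - 0.23194*I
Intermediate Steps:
W(E, P) = sqrt(-13 + E)
M(T) = 1/(T + sqrt(-13 + T))
M(618/344) + d = 1/(618/344 + sqrt(-13 + 618/344)) + 34776 = 1/(618*(1/344) + sqrt(-13 + 618*(1/344))) + 34776 = 1/(309/172 + sqrt(-13 + 309/172)) + 34776 = 1/(309/172 + sqrt(-1927/172)) + 34776 = 1/(309/172 + I*sqrt(82861)/86) + 34776 = 34776 + 1/(309/172 + I*sqrt(82861)/86)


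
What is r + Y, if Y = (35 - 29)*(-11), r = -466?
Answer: -532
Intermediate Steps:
Y = -66 (Y = 6*(-11) = -66)
r + Y = -466 - 66 = -532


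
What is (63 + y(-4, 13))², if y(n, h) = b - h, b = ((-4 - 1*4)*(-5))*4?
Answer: 44100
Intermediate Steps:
b = 160 (b = ((-4 - 4)*(-5))*4 = -8*(-5)*4 = 40*4 = 160)
y(n, h) = 160 - h
(63 + y(-4, 13))² = (63 + (160 - 1*13))² = (63 + (160 - 13))² = (63 + 147)² = 210² = 44100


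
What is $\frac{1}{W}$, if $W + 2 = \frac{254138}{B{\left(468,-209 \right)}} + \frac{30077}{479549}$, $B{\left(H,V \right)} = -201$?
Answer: $- \frac{96389349}{122058356983} \approx -0.0007897$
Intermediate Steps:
$W = - \frac{122058356983}{96389349}$ ($W = -2 + \left(\frac{254138}{-201} + \frac{30077}{479549}\right) = -2 + \left(254138 \left(- \frac{1}{201}\right) + 30077 \cdot \frac{1}{479549}\right) = -2 + \left(- \frac{254138}{201} + \frac{30077}{479549}\right) = -2 - \frac{121865578285}{96389349} = - \frac{122058356983}{96389349} \approx -1266.3$)
$\frac{1}{W} = \frac{1}{- \frac{122058356983}{96389349}} = - \frac{96389349}{122058356983}$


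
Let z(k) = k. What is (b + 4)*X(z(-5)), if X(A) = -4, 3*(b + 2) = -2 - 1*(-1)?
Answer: -20/3 ≈ -6.6667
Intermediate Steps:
b = -7/3 (b = -2 + (-2 - 1*(-1))/3 = -2 + (-2 + 1)/3 = -2 + (⅓)*(-1) = -2 - ⅓ = -7/3 ≈ -2.3333)
(b + 4)*X(z(-5)) = (-7/3 + 4)*(-4) = (5/3)*(-4) = -20/3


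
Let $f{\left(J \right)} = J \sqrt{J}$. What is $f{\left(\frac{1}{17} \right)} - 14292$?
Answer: $-14292 + \frac{\sqrt{17}}{289} \approx -14292.0$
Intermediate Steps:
$f{\left(J \right)} = J^{\frac{3}{2}}$
$f{\left(\frac{1}{17} \right)} - 14292 = \left(\frac{1}{17}\right)^{\frac{3}{2}} - 14292 = \frac{\sqrt{17}}{289} - 14292 = -14292 + \frac{\sqrt{17}}{289}$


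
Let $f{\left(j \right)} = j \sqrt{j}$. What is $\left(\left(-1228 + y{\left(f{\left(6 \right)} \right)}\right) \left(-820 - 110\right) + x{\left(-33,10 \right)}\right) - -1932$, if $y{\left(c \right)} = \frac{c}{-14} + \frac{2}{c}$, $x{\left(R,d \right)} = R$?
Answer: $1143939 + \frac{7285 \sqrt{6}}{21} \approx 1.1448 \cdot 10^{6}$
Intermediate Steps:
$f{\left(j \right)} = j^{\frac{3}{2}}$
$y{\left(c \right)} = \frac{2}{c} - \frac{c}{14}$ ($y{\left(c \right)} = c \left(- \frac{1}{14}\right) + \frac{2}{c} = - \frac{c}{14} + \frac{2}{c} = \frac{2}{c} - \frac{c}{14}$)
$\left(\left(-1228 + y{\left(f{\left(6 \right)} \right)}\right) \left(-820 - 110\right) + x{\left(-33,10 \right)}\right) - -1932 = \left(\left(-1228 - \left(- 2 \frac{\sqrt{6}}{36} + \frac{3 \sqrt{6}}{7}\right)\right) \left(-820 - 110\right) - 33\right) - -1932 = \left(\left(-1228 + \left(\frac{2}{6 \sqrt{6}} - \frac{6 \sqrt{6}}{14}\right)\right) \left(-930\right) - 33\right) + 1932 = \left(\left(-1228 - \left(\frac{3 \sqrt{6}}{7} - \frac{\sqrt{6}}{18}\right)\right) \left(-930\right) - 33\right) + 1932 = \left(\left(-1228 + \left(\frac{\sqrt{6}}{18} - \frac{3 \sqrt{6}}{7}\right)\right) \left(-930\right) - 33\right) + 1932 = \left(\left(-1228 - \frac{47 \sqrt{6}}{126}\right) \left(-930\right) - 33\right) + 1932 = \left(\left(1142040 + \frac{7285 \sqrt{6}}{21}\right) - 33\right) + 1932 = \left(1142007 + \frac{7285 \sqrt{6}}{21}\right) + 1932 = 1143939 + \frac{7285 \sqrt{6}}{21}$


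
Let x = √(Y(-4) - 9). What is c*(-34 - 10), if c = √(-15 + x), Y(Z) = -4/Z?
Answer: -44*√(-15 + 2*I*√2) ≈ -15.996 - 171.16*I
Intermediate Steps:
x = 2*I*√2 (x = √(-4/(-4) - 9) = √(-4*(-¼) - 9) = √(1 - 9) = √(-8) = 2*I*√2 ≈ 2.8284*I)
c = √(-15 + 2*I*√2) ≈ 0.36355 + 3.89*I
c*(-34 - 10) = √(-15 + 2*I*√2)*(-34 - 10) = √(-15 + 2*I*√2)*(-44) = -44*√(-15 + 2*I*√2)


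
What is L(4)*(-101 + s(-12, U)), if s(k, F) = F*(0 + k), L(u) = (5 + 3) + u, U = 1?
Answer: -1356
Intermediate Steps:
L(u) = 8 + u
s(k, F) = F*k
L(4)*(-101 + s(-12, U)) = (8 + 4)*(-101 + 1*(-12)) = 12*(-101 - 12) = 12*(-113) = -1356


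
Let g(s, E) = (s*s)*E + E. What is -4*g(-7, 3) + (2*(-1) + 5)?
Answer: -597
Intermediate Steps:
g(s, E) = E + E*s² (g(s, E) = s²*E + E = E*s² + E = E + E*s²)
-4*g(-7, 3) + (2*(-1) + 5) = -12*(1 + (-7)²) + (2*(-1) + 5) = -12*(1 + 49) + (-2 + 5) = -12*50 + 3 = -4*150 + 3 = -600 + 3 = -597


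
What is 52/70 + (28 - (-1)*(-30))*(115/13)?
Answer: -7712/455 ≈ -16.949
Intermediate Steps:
52/70 + (28 - (-1)*(-30))*(115/13) = 52*(1/70) + (28 - 1*30)*(115*(1/13)) = 26/35 + (28 - 30)*(115/13) = 26/35 - 2*115/13 = 26/35 - 230/13 = -7712/455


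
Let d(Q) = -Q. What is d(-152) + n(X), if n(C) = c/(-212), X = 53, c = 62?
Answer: 16081/106 ≈ 151.71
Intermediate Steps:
n(C) = -31/106 (n(C) = 62/(-212) = 62*(-1/212) = -31/106)
d(-152) + n(X) = -1*(-152) - 31/106 = 152 - 31/106 = 16081/106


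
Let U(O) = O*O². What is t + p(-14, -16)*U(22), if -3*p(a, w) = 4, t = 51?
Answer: -42439/3 ≈ -14146.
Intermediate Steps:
p(a, w) = -4/3 (p(a, w) = -⅓*4 = -4/3)
U(O) = O³
t + p(-14, -16)*U(22) = 51 - 4/3*22³ = 51 - 4/3*10648 = 51 - 42592/3 = -42439/3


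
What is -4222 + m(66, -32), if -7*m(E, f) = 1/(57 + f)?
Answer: -738851/175 ≈ -4222.0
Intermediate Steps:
m(E, f) = -1/(7*(57 + f))
-4222 + m(66, -32) = -4222 - 1/(399 + 7*(-32)) = -4222 - 1/(399 - 224) = -4222 - 1/175 = -738851/175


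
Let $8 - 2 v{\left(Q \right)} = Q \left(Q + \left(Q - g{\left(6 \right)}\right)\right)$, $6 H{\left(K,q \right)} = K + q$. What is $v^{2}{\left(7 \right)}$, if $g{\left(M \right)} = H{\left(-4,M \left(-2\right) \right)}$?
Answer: $\frac{26569}{9} \approx 2952.1$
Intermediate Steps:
$H{\left(K,q \right)} = \frac{K}{6} + \frac{q}{6}$ ($H{\left(K,q \right)} = \frac{K + q}{6} = \frac{K}{6} + \frac{q}{6}$)
$g{\left(M \right)} = - \frac{2}{3} - \frac{M}{3}$ ($g{\left(M \right)} = \frac{1}{6} \left(-4\right) + \frac{M \left(-2\right)}{6} = - \frac{2}{3} + \frac{\left(-2\right) M}{6} = - \frac{2}{3} - \frac{M}{3}$)
$v{\left(Q \right)} = 4 - \frac{Q \left(\frac{8}{3} + 2 Q\right)}{2}$ ($v{\left(Q \right)} = 4 - \frac{Q \left(Q - \left(- \frac{2}{3} - 2 - Q\right)\right)}{2} = 4 - \frac{Q \left(Q + \left(Q - \left(- \frac{2}{3} - 2\right)\right)\right)}{2} = 4 - \frac{Q \left(Q + \left(Q - - \frac{8}{3}\right)\right)}{2} = 4 - \frac{Q \left(Q + \left(Q + \frac{8}{3}\right)\right)}{2} = 4 - \frac{Q \left(Q + \left(\frac{8}{3} + Q\right)\right)}{2} = 4 - \frac{Q \left(\frac{8}{3} + 2 Q\right)}{2}$)
$v^{2}{\left(7 \right)} = \left(4 - 7^{2} - \frac{28}{3}\right)^{2} = \left(4 - 49 - \frac{28}{3}\right)^{2} = \left(- \frac{163}{3}\right)^{2} = \frac{26569}{9}$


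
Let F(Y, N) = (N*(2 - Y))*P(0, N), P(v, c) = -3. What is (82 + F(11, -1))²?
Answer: 3025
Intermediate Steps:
F(Y, N) = -3*N*(2 - Y) (F(Y, N) = (N*(2 - Y))*(-3) = -3*N*(2 - Y))
(82 + F(11, -1))² = (82 + 3*(-1)*(-2 + 11))² = (82 + 3*(-1)*9)² = (82 - 27)² = 55² = 3025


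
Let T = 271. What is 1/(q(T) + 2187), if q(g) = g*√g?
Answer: -2187/15119542 + 271*√271/15119542 ≈ 0.00015042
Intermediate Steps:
q(g) = g^(3/2)
1/(q(T) + 2187) = 1/(271^(3/2) + 2187) = 1/(271*√271 + 2187) = 1/(2187 + 271*√271)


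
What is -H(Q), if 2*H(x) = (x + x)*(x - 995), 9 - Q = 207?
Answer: -236214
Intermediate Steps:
Q = -198 (Q = 9 - 1*207 = 9 - 207 = -198)
H(x) = x*(-995 + x) (H(x) = ((x + x)*(x - 995))/2 = ((2*x)*(-995 + x))/2 = (2*x*(-995 + x))/2 = x*(-995 + x))
-H(Q) = -(-198)*(-995 - 198) = -(-198)*(-1193) = -1*236214 = -236214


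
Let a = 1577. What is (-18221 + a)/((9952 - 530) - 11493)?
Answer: 876/109 ≈ 8.0367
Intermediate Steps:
(-18221 + a)/((9952 - 530) - 11493) = (-18221 + 1577)/((9952 - 530) - 11493) = -16644/(9422 - 11493) = -16644/(-2071) = -16644*(-1/2071) = 876/109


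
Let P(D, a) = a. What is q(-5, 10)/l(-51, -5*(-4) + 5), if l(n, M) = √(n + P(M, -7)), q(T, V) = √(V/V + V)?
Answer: -I*√638/58 ≈ -0.43549*I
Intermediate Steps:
q(T, V) = √(1 + V)
l(n, M) = √(-7 + n) (l(n, M) = √(n - 7) = √(-7 + n))
q(-5, 10)/l(-51, -5*(-4) + 5) = √(1 + 10)/(√(-7 - 51)) = √11/(√(-58)) = √11/((I*√58)) = √11*(-I*√58/58) = -I*√638/58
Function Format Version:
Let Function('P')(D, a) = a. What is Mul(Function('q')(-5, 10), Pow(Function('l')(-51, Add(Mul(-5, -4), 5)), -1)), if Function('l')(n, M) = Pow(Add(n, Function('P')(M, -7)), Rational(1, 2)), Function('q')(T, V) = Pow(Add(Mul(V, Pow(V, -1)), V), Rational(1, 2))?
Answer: Mul(Rational(-1, 58), I, Pow(638, Rational(1, 2))) ≈ Mul(-0.43549, I)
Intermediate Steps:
Function('q')(T, V) = Pow(Add(1, V), Rational(1, 2))
Function('l')(n, M) = Pow(Add(-7, n), Rational(1, 2)) (Function('l')(n, M) = Pow(Add(n, -7), Rational(1, 2)) = Pow(Add(-7, n), Rational(1, 2)))
Mul(Function('q')(-5, 10), Pow(Function('l')(-51, Add(Mul(-5, -4), 5)), -1)) = Mul(Pow(Add(1, 10), Rational(1, 2)), Pow(Pow(Add(-7, -51), Rational(1, 2)), -1)) = Mul(Pow(11, Rational(1, 2)), Pow(Pow(-58, Rational(1, 2)), -1)) = Mul(Pow(11, Rational(1, 2)), Pow(Mul(I, Pow(58, Rational(1, 2))), -1)) = Mul(Pow(11, Rational(1, 2)), Mul(Rational(-1, 58), I, Pow(58, Rational(1, 2)))) = Mul(Rational(-1, 58), I, Pow(638, Rational(1, 2)))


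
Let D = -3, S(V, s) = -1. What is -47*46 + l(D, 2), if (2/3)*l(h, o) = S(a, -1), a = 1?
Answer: -4327/2 ≈ -2163.5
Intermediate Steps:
l(h, o) = -3/2 (l(h, o) = (3/2)*(-1) = -3/2)
-47*46 + l(D, 2) = -47*46 - 3/2 = -2162 - 3/2 = -4327/2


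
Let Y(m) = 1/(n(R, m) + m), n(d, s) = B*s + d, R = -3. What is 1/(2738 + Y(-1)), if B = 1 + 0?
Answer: 5/13689 ≈ 0.00036526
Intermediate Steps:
B = 1
n(d, s) = d + s (n(d, s) = 1*s + d = s + d = d + s)
Y(m) = 1/(-3 + 2*m) (Y(m) = 1/((-3 + m) + m) = 1/(-3 + 2*m))
1/(2738 + Y(-1)) = 1/(2738 + 1/(-3 + 2*(-1))) = 1/(2738 + 1/(-3 - 2)) = 1/(2738 + 1/(-5)) = 1/(2738 - 1/5) = 1/(13689/5) = 5/13689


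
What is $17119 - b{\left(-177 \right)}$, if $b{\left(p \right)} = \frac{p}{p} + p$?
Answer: $17295$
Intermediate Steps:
$b{\left(p \right)} = 1 + p$
$17119 - b{\left(-177 \right)} = 17119 - \left(1 - 177\right) = 17119 - -176 = 17119 + 176 = 17295$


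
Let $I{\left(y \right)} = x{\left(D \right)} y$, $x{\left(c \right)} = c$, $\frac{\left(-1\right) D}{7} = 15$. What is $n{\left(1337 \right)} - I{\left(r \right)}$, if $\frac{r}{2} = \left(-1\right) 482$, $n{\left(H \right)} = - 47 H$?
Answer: $-164059$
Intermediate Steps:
$D = -105$ ($D = \left(-7\right) 15 = -105$)
$r = -964$ ($r = 2 \left(\left(-1\right) 482\right) = 2 \left(-482\right) = -964$)
$I{\left(y \right)} = - 105 y$
$n{\left(1337 \right)} - I{\left(r \right)} = \left(-47\right) 1337 - \left(-105\right) \left(-964\right) = -62839 - 101220 = -164059$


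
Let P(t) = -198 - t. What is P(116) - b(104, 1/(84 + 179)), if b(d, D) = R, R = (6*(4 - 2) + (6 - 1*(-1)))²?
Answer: -675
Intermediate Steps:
R = 361 (R = (6*2 + (6 + 1))² = (12 + 7)² = 19² = 361)
b(d, D) = 361
P(116) - b(104, 1/(84 + 179)) = (-198 - 1*116) - 1*361 = (-198 - 116) - 361 = -314 - 361 = -675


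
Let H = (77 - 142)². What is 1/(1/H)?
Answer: 4225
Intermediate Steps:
H = 4225 (H = (-65)² = 4225)
1/(1/H) = 1/(1/4225) = 4225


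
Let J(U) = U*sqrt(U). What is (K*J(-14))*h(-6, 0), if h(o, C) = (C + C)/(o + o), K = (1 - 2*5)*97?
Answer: 0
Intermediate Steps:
J(U) = U**(3/2)
K = -873 (K = (1 - 10)*97 = -9*97 = -873)
h(o, C) = C/o (h(o, C) = (2*C)/((2*o)) = (2*C)*(1/(2*o)) = C/o)
(K*J(-14))*h(-6, 0) = (-(-12222)*I*sqrt(14))*(0/(-6)) = (-(-12222)*I*sqrt(14))*(0*(-1/6)) = (12222*I*sqrt(14))*0 = 0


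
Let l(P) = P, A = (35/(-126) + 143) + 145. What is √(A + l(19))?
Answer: √11042/6 ≈ 17.513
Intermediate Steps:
A = 5179/18 (A = (35*(-1/126) + 143) + 145 = (-5/18 + 143) + 145 = 2569/18 + 145 = 5179/18 ≈ 287.72)
√(A + l(19)) = √(5179/18 + 19) = √(5521/18) = √11042/6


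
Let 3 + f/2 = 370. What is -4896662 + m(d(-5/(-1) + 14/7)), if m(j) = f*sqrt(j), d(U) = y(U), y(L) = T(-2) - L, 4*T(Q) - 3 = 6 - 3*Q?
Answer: -4896662 + 367*I*sqrt(13) ≈ -4.8967e+6 + 1323.2*I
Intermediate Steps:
f = 734 (f = -6 + 2*370 = -6 + 740 = 734)
T(Q) = 9/4 - 3*Q/4 (T(Q) = 3/4 + (6 - 3*Q)/4 = 3/4 + (3/2 - 3*Q/4) = 9/4 - 3*Q/4)
y(L) = 15/4 - L (y(L) = (9/4 - 3/4*(-2)) - L = (9/4 + 3/2) - L = 15/4 - L)
d(U) = 15/4 - U
m(j) = 734*sqrt(j)
-4896662 + m(d(-5/(-1) + 14/7)) = -4896662 + 734*sqrt(15/4 - (-5/(-1) + 14/7)) = -4896662 + 734*sqrt(15/4 - (-5*(-1) + 14*(1/7))) = -4896662 + 734*sqrt(15/4 - (5 + 2)) = -4896662 + 734*sqrt(15/4 - 1*7) = -4896662 + 734*sqrt(15/4 - 7) = -4896662 + 734*sqrt(-13/4) = -4896662 + 734*(I*sqrt(13)/2) = -4896662 + 367*I*sqrt(13)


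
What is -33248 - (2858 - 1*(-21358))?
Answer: -57464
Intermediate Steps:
-33248 - (2858 - 1*(-21358)) = -33248 - (2858 + 21358) = -33248 - 1*24216 = -33248 - 24216 = -57464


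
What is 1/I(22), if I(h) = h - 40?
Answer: -1/18 ≈ -0.055556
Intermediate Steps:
I(h) = -40 + h
1/I(22) = 1/(-40 + 22) = 1/(-18) = -1/18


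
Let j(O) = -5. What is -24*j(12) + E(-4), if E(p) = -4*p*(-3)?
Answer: 72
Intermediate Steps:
E(p) = 12*p
-24*j(12) + E(-4) = -24*(-5) + 12*(-4) = 120 - 48 = 72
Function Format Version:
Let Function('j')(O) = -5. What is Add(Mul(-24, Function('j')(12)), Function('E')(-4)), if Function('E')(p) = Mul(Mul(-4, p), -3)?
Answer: 72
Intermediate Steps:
Function('E')(p) = Mul(12, p)
Add(Mul(-24, Function('j')(12)), Function('E')(-4)) = Add(Mul(-24, -5), Mul(12, -4)) = Add(120, -48) = 72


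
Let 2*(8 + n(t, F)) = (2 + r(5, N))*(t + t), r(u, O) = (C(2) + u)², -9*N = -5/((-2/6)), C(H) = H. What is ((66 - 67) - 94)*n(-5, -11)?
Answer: 24985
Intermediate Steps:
N = -5/3 (N = -(-5)/(9*((-2/6))) = -(-5)/(9*((-2*⅙))) = -(-5)/(9*(-⅓)) = -(-5)*(-3)/9 = -⅑*15 = -5/3 ≈ -1.6667)
r(u, O) = (2 + u)²
n(t, F) = -8 + 51*t (n(t, F) = -8 + ((2 + (2 + 5)²)*(t + t))/2 = -8 + ((2 + 7²)*(2*t))/2 = -8 + ((2 + 49)*(2*t))/2 = -8 + (51*(2*t))/2 = -8 + (102*t)/2 = -8 + 51*t)
((66 - 67) - 94)*n(-5, -11) = ((66 - 67) - 94)*(-8 + 51*(-5)) = (-1 - 94)*(-8 - 255) = -95*(-263) = 24985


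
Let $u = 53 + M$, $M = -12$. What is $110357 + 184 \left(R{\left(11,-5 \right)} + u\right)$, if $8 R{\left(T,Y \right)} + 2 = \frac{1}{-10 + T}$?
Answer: $117878$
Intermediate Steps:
$R{\left(T,Y \right)} = - \frac{1}{4} + \frac{1}{8 \left(-10 + T\right)}$
$u = 41$ ($u = 53 - 12 = 41$)
$110357 + 184 \left(R{\left(11,-5 \right)} + u\right) = 110357 + 184 \left(\frac{21 - 22}{8 \left(-10 + 11\right)} + 41\right) = 110357 + 184 \left(\frac{21 - 22}{8 \cdot 1} + 41\right) = 110357 + 184 \left(\frac{1}{8} \cdot 1 \left(-1\right) + 41\right) = 110357 + 184 \left(- \frac{1}{8} + 41\right) = 110357 + 184 \cdot \frac{327}{8} = 110357 + 7521 = 117878$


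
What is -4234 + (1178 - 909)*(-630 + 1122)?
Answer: 128114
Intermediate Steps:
-4234 + (1178 - 909)*(-630 + 1122) = -4234 + 269*492 = -4234 + 132348 = 128114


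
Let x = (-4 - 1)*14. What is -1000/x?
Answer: 100/7 ≈ 14.286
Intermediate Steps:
x = -70 (x = -5*14 = -70)
-1000/x = -1000/(-70) = -1000*(-1/70) = 100/7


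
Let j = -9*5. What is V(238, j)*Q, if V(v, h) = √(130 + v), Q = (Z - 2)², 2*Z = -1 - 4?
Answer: 81*√23 ≈ 388.46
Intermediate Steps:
j = -45
Z = -5/2 (Z = (-1 - 4)/2 = (½)*(-5) = -5/2 ≈ -2.5000)
Q = 81/4 (Q = (-5/2 - 2)² = (-9/2)² = 81/4 ≈ 20.250)
V(238, j)*Q = √(130 + 238)*(81/4) = √368*(81/4) = (4*√23)*(81/4) = 81*√23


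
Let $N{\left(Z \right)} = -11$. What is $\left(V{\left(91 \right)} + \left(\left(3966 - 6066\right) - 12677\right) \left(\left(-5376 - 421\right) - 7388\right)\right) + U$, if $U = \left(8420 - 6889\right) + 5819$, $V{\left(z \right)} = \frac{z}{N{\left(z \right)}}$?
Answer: $\frac{2143262954}{11} \approx 1.9484 \cdot 10^{8}$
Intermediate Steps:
$V{\left(z \right)} = - \frac{z}{11}$ ($V{\left(z \right)} = \frac{z}{-11} = z \left(- \frac{1}{11}\right) = - \frac{z}{11}$)
$U = 7350$ ($U = 1531 + 5819 = 7350$)
$\left(V{\left(91 \right)} + \left(\left(3966 - 6066\right) - 12677\right) \left(\left(-5376 - 421\right) - 7388\right)\right) + U = \left(\left(- \frac{1}{11}\right) 91 + \left(\left(3966 - 6066\right) - 12677\right) \left(\left(-5376 - 421\right) - 7388\right)\right) + 7350 = \left(- \frac{91}{11} + \left(-2100 - 12677\right) \left(-5797 - 7388\right)\right) + 7350 = \left(- \frac{91}{11} - -194834745\right) + 7350 = \left(- \frac{91}{11} + 194834745\right) + 7350 = \frac{2143182104}{11} + 7350 = \frac{2143262954}{11}$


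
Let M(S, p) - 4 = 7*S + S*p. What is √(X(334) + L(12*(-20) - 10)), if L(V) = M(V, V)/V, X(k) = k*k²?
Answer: √23287163115/25 ≈ 6104.1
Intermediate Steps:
M(S, p) = 4 + 7*S + S*p (M(S, p) = 4 + (7*S + S*p) = 4 + 7*S + S*p)
X(k) = k³
L(V) = (4 + V² + 7*V)/V (L(V) = (4 + 7*V + V*V)/V = (4 + 7*V + V²)/V = (4 + V² + 7*V)/V)
√(X(334) + L(12*(-20) - 10)) = √(334³ + (7 + (12*(-20) - 10) + 4/(12*(-20) - 10))) = √(37259704 + (7 + (-240 - 10) + 4/(-240 - 10))) = √(37259704 + (7 - 250 + 4/(-250))) = √(37259704 + (7 - 250 + 4*(-1/250))) = √(37259704 + (7 - 250 - 2/125)) = √(37259704 - 30377/125) = √(4657432623/125) = √23287163115/25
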